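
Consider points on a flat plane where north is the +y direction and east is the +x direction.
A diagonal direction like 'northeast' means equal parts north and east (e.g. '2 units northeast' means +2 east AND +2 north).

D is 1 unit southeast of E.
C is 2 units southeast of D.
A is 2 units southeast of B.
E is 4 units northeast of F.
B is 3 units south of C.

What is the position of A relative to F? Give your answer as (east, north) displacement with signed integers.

Place F at the origin (east=0, north=0).
  E is 4 units northeast of F: delta (east=+4, north=+4); E at (east=4, north=4).
  D is 1 unit southeast of E: delta (east=+1, north=-1); D at (east=5, north=3).
  C is 2 units southeast of D: delta (east=+2, north=-2); C at (east=7, north=1).
  B is 3 units south of C: delta (east=+0, north=-3); B at (east=7, north=-2).
  A is 2 units southeast of B: delta (east=+2, north=-2); A at (east=9, north=-4).
Therefore A relative to F: (east=9, north=-4).

Answer: A is at (east=9, north=-4) relative to F.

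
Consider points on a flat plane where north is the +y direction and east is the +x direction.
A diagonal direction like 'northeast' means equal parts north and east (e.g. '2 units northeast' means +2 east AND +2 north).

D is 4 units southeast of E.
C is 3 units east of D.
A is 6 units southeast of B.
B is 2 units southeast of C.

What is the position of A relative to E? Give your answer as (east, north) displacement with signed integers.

Answer: A is at (east=15, north=-12) relative to E.

Derivation:
Place E at the origin (east=0, north=0).
  D is 4 units southeast of E: delta (east=+4, north=-4); D at (east=4, north=-4).
  C is 3 units east of D: delta (east=+3, north=+0); C at (east=7, north=-4).
  B is 2 units southeast of C: delta (east=+2, north=-2); B at (east=9, north=-6).
  A is 6 units southeast of B: delta (east=+6, north=-6); A at (east=15, north=-12).
Therefore A relative to E: (east=15, north=-12).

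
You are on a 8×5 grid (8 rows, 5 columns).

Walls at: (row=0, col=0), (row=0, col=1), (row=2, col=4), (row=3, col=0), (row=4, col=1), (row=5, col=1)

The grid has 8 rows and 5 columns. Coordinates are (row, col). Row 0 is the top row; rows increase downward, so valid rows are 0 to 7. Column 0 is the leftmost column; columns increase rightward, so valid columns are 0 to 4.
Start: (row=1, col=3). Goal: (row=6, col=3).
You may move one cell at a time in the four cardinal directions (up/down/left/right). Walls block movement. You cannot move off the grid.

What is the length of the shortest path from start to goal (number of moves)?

BFS from (row=1, col=3) until reaching (row=6, col=3):
  Distance 0: (row=1, col=3)
  Distance 1: (row=0, col=3), (row=1, col=2), (row=1, col=4), (row=2, col=3)
  Distance 2: (row=0, col=2), (row=0, col=4), (row=1, col=1), (row=2, col=2), (row=3, col=3)
  Distance 3: (row=1, col=0), (row=2, col=1), (row=3, col=2), (row=3, col=4), (row=4, col=3)
  Distance 4: (row=2, col=0), (row=3, col=1), (row=4, col=2), (row=4, col=4), (row=5, col=3)
  Distance 5: (row=5, col=2), (row=5, col=4), (row=6, col=3)  <- goal reached here
One shortest path (5 moves): (row=1, col=3) -> (row=2, col=3) -> (row=3, col=3) -> (row=4, col=3) -> (row=5, col=3) -> (row=6, col=3)

Answer: Shortest path length: 5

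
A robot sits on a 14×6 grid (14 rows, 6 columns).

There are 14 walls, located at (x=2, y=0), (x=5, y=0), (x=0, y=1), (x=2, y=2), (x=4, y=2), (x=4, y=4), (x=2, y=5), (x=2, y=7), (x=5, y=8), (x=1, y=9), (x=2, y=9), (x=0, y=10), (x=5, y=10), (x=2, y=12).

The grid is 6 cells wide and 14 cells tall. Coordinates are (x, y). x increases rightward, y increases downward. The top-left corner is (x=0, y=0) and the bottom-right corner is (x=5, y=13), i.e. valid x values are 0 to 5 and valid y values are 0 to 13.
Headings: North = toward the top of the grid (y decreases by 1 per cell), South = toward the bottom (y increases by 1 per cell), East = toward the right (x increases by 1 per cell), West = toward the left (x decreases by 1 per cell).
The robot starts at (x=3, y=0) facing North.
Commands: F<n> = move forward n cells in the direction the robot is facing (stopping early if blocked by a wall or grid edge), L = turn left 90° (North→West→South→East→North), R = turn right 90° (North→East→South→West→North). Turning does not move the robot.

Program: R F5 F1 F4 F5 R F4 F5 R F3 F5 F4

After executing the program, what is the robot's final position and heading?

Answer: Final position: (x=1, y=1), facing West

Derivation:
Start: (x=3, y=0), facing North
  R: turn right, now facing East
  F5: move forward 1/5 (blocked), now at (x=4, y=0)
  F1: move forward 0/1 (blocked), now at (x=4, y=0)
  F4: move forward 0/4 (blocked), now at (x=4, y=0)
  F5: move forward 0/5 (blocked), now at (x=4, y=0)
  R: turn right, now facing South
  F4: move forward 1/4 (blocked), now at (x=4, y=1)
  F5: move forward 0/5 (blocked), now at (x=4, y=1)
  R: turn right, now facing West
  F3: move forward 3, now at (x=1, y=1)
  F5: move forward 0/5 (blocked), now at (x=1, y=1)
  F4: move forward 0/4 (blocked), now at (x=1, y=1)
Final: (x=1, y=1), facing West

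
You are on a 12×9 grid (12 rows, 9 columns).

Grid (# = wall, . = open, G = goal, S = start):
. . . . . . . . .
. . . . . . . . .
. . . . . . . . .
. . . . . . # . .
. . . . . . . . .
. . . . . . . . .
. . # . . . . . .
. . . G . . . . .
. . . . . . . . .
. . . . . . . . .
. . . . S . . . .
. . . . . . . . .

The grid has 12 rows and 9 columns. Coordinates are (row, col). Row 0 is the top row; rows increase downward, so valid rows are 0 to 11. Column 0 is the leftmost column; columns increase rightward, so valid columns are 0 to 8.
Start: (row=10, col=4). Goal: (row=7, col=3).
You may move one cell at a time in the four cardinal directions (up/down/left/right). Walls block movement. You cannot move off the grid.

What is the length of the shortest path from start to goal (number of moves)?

Answer: Shortest path length: 4

Derivation:
BFS from (row=10, col=4) until reaching (row=7, col=3):
  Distance 0: (row=10, col=4)
  Distance 1: (row=9, col=4), (row=10, col=3), (row=10, col=5), (row=11, col=4)
  Distance 2: (row=8, col=4), (row=9, col=3), (row=9, col=5), (row=10, col=2), (row=10, col=6), (row=11, col=3), (row=11, col=5)
  Distance 3: (row=7, col=4), (row=8, col=3), (row=8, col=5), (row=9, col=2), (row=9, col=6), (row=10, col=1), (row=10, col=7), (row=11, col=2), (row=11, col=6)
  Distance 4: (row=6, col=4), (row=7, col=3), (row=7, col=5), (row=8, col=2), (row=8, col=6), (row=9, col=1), (row=9, col=7), (row=10, col=0), (row=10, col=8), (row=11, col=1), (row=11, col=7)  <- goal reached here
One shortest path (4 moves): (row=10, col=4) -> (row=10, col=3) -> (row=9, col=3) -> (row=8, col=3) -> (row=7, col=3)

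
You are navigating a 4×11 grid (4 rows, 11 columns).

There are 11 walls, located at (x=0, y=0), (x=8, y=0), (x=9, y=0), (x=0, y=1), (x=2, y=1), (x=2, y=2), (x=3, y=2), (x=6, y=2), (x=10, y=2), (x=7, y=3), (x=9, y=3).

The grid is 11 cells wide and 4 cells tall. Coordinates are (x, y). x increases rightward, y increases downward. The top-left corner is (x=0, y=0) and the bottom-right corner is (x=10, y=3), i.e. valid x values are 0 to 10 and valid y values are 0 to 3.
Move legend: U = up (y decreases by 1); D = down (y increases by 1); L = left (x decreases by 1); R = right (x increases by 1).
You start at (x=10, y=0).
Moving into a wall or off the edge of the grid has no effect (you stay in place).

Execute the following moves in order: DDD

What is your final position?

Start: (x=10, y=0)
  D (down): (x=10, y=0) -> (x=10, y=1)
  D (down): blocked, stay at (x=10, y=1)
  D (down): blocked, stay at (x=10, y=1)
Final: (x=10, y=1)

Answer: Final position: (x=10, y=1)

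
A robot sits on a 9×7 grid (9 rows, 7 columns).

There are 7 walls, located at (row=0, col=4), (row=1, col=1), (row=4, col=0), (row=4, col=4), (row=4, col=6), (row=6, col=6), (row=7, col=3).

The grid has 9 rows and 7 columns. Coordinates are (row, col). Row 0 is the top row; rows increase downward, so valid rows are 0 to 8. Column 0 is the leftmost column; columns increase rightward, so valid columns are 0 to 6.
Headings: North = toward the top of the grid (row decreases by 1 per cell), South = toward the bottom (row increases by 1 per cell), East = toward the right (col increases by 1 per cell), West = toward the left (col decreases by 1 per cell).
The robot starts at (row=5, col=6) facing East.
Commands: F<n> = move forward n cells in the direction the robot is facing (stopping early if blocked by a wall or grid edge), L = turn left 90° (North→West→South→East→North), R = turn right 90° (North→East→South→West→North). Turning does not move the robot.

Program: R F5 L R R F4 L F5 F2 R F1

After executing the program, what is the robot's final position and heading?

Answer: Final position: (row=8, col=1), facing West

Derivation:
Start: (row=5, col=6), facing East
  R: turn right, now facing South
  F5: move forward 0/5 (blocked), now at (row=5, col=6)
  L: turn left, now facing East
  R: turn right, now facing South
  R: turn right, now facing West
  F4: move forward 4, now at (row=5, col=2)
  L: turn left, now facing South
  F5: move forward 3/5 (blocked), now at (row=8, col=2)
  F2: move forward 0/2 (blocked), now at (row=8, col=2)
  R: turn right, now facing West
  F1: move forward 1, now at (row=8, col=1)
Final: (row=8, col=1), facing West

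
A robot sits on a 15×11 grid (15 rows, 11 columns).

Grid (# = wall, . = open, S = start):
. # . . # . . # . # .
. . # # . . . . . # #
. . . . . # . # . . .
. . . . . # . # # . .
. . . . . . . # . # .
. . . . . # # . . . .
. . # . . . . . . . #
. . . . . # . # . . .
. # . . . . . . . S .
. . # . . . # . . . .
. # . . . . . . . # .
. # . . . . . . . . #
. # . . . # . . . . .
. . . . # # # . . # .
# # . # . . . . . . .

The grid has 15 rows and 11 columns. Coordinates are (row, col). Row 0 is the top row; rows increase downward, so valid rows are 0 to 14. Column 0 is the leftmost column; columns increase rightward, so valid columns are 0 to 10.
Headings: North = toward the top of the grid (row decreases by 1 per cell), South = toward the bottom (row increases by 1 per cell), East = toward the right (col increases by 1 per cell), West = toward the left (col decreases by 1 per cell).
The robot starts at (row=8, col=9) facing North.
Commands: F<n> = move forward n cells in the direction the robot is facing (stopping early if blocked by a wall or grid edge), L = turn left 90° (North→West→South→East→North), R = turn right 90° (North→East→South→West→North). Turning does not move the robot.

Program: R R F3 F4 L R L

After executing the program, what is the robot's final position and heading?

Answer: Final position: (row=9, col=9), facing East

Derivation:
Start: (row=8, col=9), facing North
  R: turn right, now facing East
  R: turn right, now facing South
  F3: move forward 1/3 (blocked), now at (row=9, col=9)
  F4: move forward 0/4 (blocked), now at (row=9, col=9)
  L: turn left, now facing East
  R: turn right, now facing South
  L: turn left, now facing East
Final: (row=9, col=9), facing East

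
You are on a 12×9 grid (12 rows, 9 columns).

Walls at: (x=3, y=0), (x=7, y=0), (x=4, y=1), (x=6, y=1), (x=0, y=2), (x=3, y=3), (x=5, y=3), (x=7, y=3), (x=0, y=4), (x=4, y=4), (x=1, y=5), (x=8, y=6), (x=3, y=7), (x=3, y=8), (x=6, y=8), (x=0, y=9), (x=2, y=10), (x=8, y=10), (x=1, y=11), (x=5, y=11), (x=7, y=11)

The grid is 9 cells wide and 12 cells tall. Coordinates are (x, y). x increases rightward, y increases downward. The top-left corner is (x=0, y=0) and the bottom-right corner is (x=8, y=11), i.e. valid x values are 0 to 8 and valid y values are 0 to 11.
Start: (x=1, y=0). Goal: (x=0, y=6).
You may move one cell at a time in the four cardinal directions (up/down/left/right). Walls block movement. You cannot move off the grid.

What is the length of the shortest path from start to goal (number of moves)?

Answer: Shortest path length: 9

Derivation:
BFS from (x=1, y=0) until reaching (x=0, y=6):
  Distance 0: (x=1, y=0)
  Distance 1: (x=0, y=0), (x=2, y=0), (x=1, y=1)
  Distance 2: (x=0, y=1), (x=2, y=1), (x=1, y=2)
  Distance 3: (x=3, y=1), (x=2, y=2), (x=1, y=3)
  Distance 4: (x=3, y=2), (x=0, y=3), (x=2, y=3), (x=1, y=4)
  Distance 5: (x=4, y=2), (x=2, y=4)
  Distance 6: (x=5, y=2), (x=4, y=3), (x=3, y=4), (x=2, y=5)
  Distance 7: (x=5, y=1), (x=6, y=2), (x=3, y=5), (x=2, y=6)
  Distance 8: (x=5, y=0), (x=7, y=2), (x=6, y=3), (x=4, y=5), (x=1, y=6), (x=3, y=6), (x=2, y=7)
  Distance 9: (x=4, y=0), (x=6, y=0), (x=7, y=1), (x=8, y=2), (x=6, y=4), (x=5, y=5), (x=0, y=6), (x=4, y=6), (x=1, y=7), (x=2, y=8)  <- goal reached here
One shortest path (9 moves): (x=1, y=0) -> (x=2, y=0) -> (x=2, y=1) -> (x=2, y=2) -> (x=2, y=3) -> (x=2, y=4) -> (x=2, y=5) -> (x=2, y=6) -> (x=1, y=6) -> (x=0, y=6)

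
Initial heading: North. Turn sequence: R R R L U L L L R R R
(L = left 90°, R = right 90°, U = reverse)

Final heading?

Answer: Final heading: North

Derivation:
Start: North
  R (right (90° clockwise)) -> East
  R (right (90° clockwise)) -> South
  R (right (90° clockwise)) -> West
  L (left (90° counter-clockwise)) -> South
  U (U-turn (180°)) -> North
  L (left (90° counter-clockwise)) -> West
  L (left (90° counter-clockwise)) -> South
  L (left (90° counter-clockwise)) -> East
  R (right (90° clockwise)) -> South
  R (right (90° clockwise)) -> West
  R (right (90° clockwise)) -> North
Final: North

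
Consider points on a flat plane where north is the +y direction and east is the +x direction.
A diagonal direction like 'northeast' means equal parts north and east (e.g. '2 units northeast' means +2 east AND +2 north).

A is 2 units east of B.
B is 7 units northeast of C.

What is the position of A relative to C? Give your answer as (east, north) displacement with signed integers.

Answer: A is at (east=9, north=7) relative to C.

Derivation:
Place C at the origin (east=0, north=0).
  B is 7 units northeast of C: delta (east=+7, north=+7); B at (east=7, north=7).
  A is 2 units east of B: delta (east=+2, north=+0); A at (east=9, north=7).
Therefore A relative to C: (east=9, north=7).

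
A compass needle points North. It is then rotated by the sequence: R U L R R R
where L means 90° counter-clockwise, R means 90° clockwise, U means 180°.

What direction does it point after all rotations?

Start: North
  R (right (90° clockwise)) -> East
  U (U-turn (180°)) -> West
  L (left (90° counter-clockwise)) -> South
  R (right (90° clockwise)) -> West
  R (right (90° clockwise)) -> North
  R (right (90° clockwise)) -> East
Final: East

Answer: Final heading: East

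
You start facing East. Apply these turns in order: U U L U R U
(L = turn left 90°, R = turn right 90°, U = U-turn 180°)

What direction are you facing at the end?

Start: East
  U (U-turn (180°)) -> West
  U (U-turn (180°)) -> East
  L (left (90° counter-clockwise)) -> North
  U (U-turn (180°)) -> South
  R (right (90° clockwise)) -> West
  U (U-turn (180°)) -> East
Final: East

Answer: Final heading: East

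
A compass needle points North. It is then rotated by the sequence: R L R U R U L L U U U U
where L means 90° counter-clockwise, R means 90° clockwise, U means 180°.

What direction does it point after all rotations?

Answer: Final heading: North

Derivation:
Start: North
  R (right (90° clockwise)) -> East
  L (left (90° counter-clockwise)) -> North
  R (right (90° clockwise)) -> East
  U (U-turn (180°)) -> West
  R (right (90° clockwise)) -> North
  U (U-turn (180°)) -> South
  L (left (90° counter-clockwise)) -> East
  L (left (90° counter-clockwise)) -> North
  U (U-turn (180°)) -> South
  U (U-turn (180°)) -> North
  U (U-turn (180°)) -> South
  U (U-turn (180°)) -> North
Final: North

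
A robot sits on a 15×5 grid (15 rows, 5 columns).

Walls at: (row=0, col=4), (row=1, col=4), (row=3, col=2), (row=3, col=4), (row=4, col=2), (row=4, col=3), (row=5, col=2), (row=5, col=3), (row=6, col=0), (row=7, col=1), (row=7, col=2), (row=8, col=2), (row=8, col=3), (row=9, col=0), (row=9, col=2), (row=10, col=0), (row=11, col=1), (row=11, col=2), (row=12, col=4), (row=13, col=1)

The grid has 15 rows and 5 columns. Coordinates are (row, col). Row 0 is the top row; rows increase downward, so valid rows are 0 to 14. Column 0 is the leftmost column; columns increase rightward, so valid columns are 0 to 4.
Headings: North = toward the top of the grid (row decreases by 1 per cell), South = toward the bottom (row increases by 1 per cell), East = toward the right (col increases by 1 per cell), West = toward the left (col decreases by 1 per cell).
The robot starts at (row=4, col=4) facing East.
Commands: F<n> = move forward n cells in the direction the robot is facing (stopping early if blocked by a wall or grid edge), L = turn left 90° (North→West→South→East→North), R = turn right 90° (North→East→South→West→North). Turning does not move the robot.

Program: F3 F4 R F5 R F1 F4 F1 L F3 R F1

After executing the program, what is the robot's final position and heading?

Start: (row=4, col=4), facing East
  F3: move forward 0/3 (blocked), now at (row=4, col=4)
  F4: move forward 0/4 (blocked), now at (row=4, col=4)
  R: turn right, now facing South
  F5: move forward 5, now at (row=9, col=4)
  R: turn right, now facing West
  F1: move forward 1, now at (row=9, col=3)
  F4: move forward 0/4 (blocked), now at (row=9, col=3)
  F1: move forward 0/1 (blocked), now at (row=9, col=3)
  L: turn left, now facing South
  F3: move forward 3, now at (row=12, col=3)
  R: turn right, now facing West
  F1: move forward 1, now at (row=12, col=2)
Final: (row=12, col=2), facing West

Answer: Final position: (row=12, col=2), facing West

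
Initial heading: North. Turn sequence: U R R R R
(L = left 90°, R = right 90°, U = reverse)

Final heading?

Start: North
  U (U-turn (180°)) -> South
  R (right (90° clockwise)) -> West
  R (right (90° clockwise)) -> North
  R (right (90° clockwise)) -> East
  R (right (90° clockwise)) -> South
Final: South

Answer: Final heading: South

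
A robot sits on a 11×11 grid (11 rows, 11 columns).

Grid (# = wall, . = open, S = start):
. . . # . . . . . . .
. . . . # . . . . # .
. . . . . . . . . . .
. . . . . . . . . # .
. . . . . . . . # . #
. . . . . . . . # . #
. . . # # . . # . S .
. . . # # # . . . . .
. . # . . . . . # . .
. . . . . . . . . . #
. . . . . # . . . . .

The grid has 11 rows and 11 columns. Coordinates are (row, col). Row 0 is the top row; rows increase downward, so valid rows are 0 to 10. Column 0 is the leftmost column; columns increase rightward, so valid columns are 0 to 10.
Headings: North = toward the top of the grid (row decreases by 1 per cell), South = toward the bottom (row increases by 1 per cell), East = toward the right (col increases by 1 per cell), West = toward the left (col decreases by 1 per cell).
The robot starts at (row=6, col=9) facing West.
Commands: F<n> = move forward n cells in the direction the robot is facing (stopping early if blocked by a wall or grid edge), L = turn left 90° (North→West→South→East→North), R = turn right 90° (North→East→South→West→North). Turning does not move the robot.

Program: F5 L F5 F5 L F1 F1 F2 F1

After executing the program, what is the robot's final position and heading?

Answer: Final position: (row=7, col=10), facing East

Derivation:
Start: (row=6, col=9), facing West
  F5: move forward 1/5 (blocked), now at (row=6, col=8)
  L: turn left, now facing South
  F5: move forward 1/5 (blocked), now at (row=7, col=8)
  F5: move forward 0/5 (blocked), now at (row=7, col=8)
  L: turn left, now facing East
  F1: move forward 1, now at (row=7, col=9)
  F1: move forward 1, now at (row=7, col=10)
  F2: move forward 0/2 (blocked), now at (row=7, col=10)
  F1: move forward 0/1 (blocked), now at (row=7, col=10)
Final: (row=7, col=10), facing East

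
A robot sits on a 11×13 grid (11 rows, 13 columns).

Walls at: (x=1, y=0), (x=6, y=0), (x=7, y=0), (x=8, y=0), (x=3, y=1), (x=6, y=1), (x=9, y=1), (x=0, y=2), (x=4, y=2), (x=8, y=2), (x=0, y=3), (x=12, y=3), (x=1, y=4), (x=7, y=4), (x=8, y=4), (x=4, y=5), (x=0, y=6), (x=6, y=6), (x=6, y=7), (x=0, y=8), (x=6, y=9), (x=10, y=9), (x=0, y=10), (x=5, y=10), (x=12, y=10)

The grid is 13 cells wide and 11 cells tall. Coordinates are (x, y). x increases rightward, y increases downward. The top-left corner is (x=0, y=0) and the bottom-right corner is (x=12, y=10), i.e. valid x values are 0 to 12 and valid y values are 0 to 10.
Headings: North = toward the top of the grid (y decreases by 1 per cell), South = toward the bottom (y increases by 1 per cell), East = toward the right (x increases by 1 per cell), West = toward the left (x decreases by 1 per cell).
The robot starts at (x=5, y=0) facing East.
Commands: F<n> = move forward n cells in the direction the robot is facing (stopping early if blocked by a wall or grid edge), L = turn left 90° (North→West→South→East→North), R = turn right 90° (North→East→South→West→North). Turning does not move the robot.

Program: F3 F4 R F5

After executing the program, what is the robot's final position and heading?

Answer: Final position: (x=5, y=5), facing South

Derivation:
Start: (x=5, y=0), facing East
  F3: move forward 0/3 (blocked), now at (x=5, y=0)
  F4: move forward 0/4 (blocked), now at (x=5, y=0)
  R: turn right, now facing South
  F5: move forward 5, now at (x=5, y=5)
Final: (x=5, y=5), facing South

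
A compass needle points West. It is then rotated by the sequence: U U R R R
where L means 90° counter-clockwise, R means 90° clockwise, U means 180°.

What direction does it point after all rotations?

Start: West
  U (U-turn (180°)) -> East
  U (U-turn (180°)) -> West
  R (right (90° clockwise)) -> North
  R (right (90° clockwise)) -> East
  R (right (90° clockwise)) -> South
Final: South

Answer: Final heading: South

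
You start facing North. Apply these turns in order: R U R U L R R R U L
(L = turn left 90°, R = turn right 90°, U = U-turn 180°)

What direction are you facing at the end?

Answer: Final heading: East

Derivation:
Start: North
  R (right (90° clockwise)) -> East
  U (U-turn (180°)) -> West
  R (right (90° clockwise)) -> North
  U (U-turn (180°)) -> South
  L (left (90° counter-clockwise)) -> East
  R (right (90° clockwise)) -> South
  R (right (90° clockwise)) -> West
  R (right (90° clockwise)) -> North
  U (U-turn (180°)) -> South
  L (left (90° counter-clockwise)) -> East
Final: East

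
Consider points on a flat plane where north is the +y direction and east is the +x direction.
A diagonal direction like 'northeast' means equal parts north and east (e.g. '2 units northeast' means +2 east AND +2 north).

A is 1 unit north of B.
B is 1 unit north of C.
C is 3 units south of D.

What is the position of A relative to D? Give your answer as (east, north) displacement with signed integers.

Answer: A is at (east=0, north=-1) relative to D.

Derivation:
Place D at the origin (east=0, north=0).
  C is 3 units south of D: delta (east=+0, north=-3); C at (east=0, north=-3).
  B is 1 unit north of C: delta (east=+0, north=+1); B at (east=0, north=-2).
  A is 1 unit north of B: delta (east=+0, north=+1); A at (east=0, north=-1).
Therefore A relative to D: (east=0, north=-1).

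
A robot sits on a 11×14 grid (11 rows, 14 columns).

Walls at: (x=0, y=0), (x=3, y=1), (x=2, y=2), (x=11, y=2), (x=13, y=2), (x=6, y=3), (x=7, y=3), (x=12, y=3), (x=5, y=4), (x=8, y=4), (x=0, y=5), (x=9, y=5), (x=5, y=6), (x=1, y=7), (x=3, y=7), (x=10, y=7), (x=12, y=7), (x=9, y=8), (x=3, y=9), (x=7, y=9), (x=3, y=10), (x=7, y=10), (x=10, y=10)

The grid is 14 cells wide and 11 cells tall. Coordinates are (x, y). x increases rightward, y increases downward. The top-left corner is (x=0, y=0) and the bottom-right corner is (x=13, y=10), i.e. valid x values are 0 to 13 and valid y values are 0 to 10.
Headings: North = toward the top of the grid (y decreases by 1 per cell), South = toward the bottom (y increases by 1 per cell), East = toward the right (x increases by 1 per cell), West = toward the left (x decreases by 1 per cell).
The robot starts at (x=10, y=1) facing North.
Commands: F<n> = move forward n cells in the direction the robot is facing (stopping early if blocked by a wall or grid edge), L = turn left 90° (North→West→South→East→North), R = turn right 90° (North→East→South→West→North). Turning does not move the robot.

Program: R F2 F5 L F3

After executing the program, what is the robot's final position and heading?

Start: (x=10, y=1), facing North
  R: turn right, now facing East
  F2: move forward 2, now at (x=12, y=1)
  F5: move forward 1/5 (blocked), now at (x=13, y=1)
  L: turn left, now facing North
  F3: move forward 1/3 (blocked), now at (x=13, y=0)
Final: (x=13, y=0), facing North

Answer: Final position: (x=13, y=0), facing North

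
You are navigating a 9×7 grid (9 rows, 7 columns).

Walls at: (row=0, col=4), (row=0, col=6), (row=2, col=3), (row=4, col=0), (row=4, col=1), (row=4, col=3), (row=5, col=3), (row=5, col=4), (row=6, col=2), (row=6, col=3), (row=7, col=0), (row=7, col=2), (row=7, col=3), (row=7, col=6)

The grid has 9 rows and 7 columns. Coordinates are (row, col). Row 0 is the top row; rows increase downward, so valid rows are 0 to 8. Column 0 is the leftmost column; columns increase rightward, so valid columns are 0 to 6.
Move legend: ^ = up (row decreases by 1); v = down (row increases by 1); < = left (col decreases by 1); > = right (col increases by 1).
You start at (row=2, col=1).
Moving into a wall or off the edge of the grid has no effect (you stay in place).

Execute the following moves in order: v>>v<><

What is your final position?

Start: (row=2, col=1)
  v (down): (row=2, col=1) -> (row=3, col=1)
  > (right): (row=3, col=1) -> (row=3, col=2)
  > (right): (row=3, col=2) -> (row=3, col=3)
  v (down): blocked, stay at (row=3, col=3)
  < (left): (row=3, col=3) -> (row=3, col=2)
  > (right): (row=3, col=2) -> (row=3, col=3)
  < (left): (row=3, col=3) -> (row=3, col=2)
Final: (row=3, col=2)

Answer: Final position: (row=3, col=2)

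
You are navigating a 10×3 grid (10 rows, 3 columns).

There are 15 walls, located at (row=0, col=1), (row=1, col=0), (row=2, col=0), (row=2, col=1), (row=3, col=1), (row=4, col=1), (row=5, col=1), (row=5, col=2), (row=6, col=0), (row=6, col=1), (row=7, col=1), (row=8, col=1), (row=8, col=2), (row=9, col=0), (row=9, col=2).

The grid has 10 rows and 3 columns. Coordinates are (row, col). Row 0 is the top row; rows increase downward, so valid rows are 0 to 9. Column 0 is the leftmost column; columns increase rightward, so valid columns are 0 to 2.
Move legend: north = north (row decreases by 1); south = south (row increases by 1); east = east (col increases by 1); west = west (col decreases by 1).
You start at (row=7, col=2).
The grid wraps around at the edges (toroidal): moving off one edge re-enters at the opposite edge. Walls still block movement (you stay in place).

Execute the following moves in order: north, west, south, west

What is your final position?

Answer: Final position: (row=7, col=2)

Derivation:
Start: (row=7, col=2)
  north (north): (row=7, col=2) -> (row=6, col=2)
  west (west): blocked, stay at (row=6, col=2)
  south (south): (row=6, col=2) -> (row=7, col=2)
  west (west): blocked, stay at (row=7, col=2)
Final: (row=7, col=2)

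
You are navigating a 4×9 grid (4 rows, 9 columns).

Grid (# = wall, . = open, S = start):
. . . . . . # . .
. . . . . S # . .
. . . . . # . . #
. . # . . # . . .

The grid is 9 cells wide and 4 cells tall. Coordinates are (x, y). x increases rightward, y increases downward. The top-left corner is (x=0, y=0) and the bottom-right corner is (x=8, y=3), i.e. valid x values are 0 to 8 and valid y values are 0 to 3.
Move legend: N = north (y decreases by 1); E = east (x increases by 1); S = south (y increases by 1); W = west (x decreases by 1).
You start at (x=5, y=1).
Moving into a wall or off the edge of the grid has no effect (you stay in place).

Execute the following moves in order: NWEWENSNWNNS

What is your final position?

Start: (x=5, y=1)
  N (north): (x=5, y=1) -> (x=5, y=0)
  W (west): (x=5, y=0) -> (x=4, y=0)
  E (east): (x=4, y=0) -> (x=5, y=0)
  W (west): (x=5, y=0) -> (x=4, y=0)
  E (east): (x=4, y=0) -> (x=5, y=0)
  N (north): blocked, stay at (x=5, y=0)
  S (south): (x=5, y=0) -> (x=5, y=1)
  N (north): (x=5, y=1) -> (x=5, y=0)
  W (west): (x=5, y=0) -> (x=4, y=0)
  N (north): blocked, stay at (x=4, y=0)
  N (north): blocked, stay at (x=4, y=0)
  S (south): (x=4, y=0) -> (x=4, y=1)
Final: (x=4, y=1)

Answer: Final position: (x=4, y=1)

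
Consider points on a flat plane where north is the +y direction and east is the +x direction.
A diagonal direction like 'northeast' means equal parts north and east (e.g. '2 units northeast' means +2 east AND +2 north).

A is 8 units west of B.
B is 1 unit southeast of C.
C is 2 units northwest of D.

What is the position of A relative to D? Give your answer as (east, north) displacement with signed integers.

Place D at the origin (east=0, north=0).
  C is 2 units northwest of D: delta (east=-2, north=+2); C at (east=-2, north=2).
  B is 1 unit southeast of C: delta (east=+1, north=-1); B at (east=-1, north=1).
  A is 8 units west of B: delta (east=-8, north=+0); A at (east=-9, north=1).
Therefore A relative to D: (east=-9, north=1).

Answer: A is at (east=-9, north=1) relative to D.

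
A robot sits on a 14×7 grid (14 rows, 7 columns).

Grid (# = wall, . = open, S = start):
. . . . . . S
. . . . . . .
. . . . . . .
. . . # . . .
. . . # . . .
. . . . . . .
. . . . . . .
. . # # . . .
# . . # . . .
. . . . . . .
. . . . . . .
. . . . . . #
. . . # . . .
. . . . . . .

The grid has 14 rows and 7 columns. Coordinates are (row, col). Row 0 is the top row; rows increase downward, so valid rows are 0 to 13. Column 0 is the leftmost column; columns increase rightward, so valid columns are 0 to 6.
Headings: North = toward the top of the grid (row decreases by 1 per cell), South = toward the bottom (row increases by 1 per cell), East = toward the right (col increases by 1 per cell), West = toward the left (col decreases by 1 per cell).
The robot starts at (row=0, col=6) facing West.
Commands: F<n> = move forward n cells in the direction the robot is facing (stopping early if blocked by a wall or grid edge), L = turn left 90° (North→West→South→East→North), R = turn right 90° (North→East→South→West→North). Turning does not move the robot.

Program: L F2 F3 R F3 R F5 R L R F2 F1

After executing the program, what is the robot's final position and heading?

Answer: Final position: (row=5, col=6), facing East

Derivation:
Start: (row=0, col=6), facing West
  L: turn left, now facing South
  F2: move forward 2, now at (row=2, col=6)
  F3: move forward 3, now at (row=5, col=6)
  R: turn right, now facing West
  F3: move forward 3, now at (row=5, col=3)
  R: turn right, now facing North
  F5: move forward 0/5 (blocked), now at (row=5, col=3)
  R: turn right, now facing East
  L: turn left, now facing North
  R: turn right, now facing East
  F2: move forward 2, now at (row=5, col=5)
  F1: move forward 1, now at (row=5, col=6)
Final: (row=5, col=6), facing East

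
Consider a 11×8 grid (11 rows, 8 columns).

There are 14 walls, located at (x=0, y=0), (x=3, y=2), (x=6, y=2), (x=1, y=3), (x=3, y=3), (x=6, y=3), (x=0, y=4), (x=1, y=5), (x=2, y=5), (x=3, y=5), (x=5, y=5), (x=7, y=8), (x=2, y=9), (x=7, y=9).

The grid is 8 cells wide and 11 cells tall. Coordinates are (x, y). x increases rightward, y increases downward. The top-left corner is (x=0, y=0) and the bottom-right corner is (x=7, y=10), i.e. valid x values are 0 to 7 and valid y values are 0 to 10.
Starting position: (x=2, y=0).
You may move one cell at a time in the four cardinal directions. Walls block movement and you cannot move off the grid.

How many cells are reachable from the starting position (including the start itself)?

Answer: Reachable cells: 74

Derivation:
BFS flood-fill from (x=2, y=0):
  Distance 0: (x=2, y=0)
  Distance 1: (x=1, y=0), (x=3, y=0), (x=2, y=1)
  Distance 2: (x=4, y=0), (x=1, y=1), (x=3, y=1), (x=2, y=2)
  Distance 3: (x=5, y=0), (x=0, y=1), (x=4, y=1), (x=1, y=2), (x=2, y=3)
  Distance 4: (x=6, y=0), (x=5, y=1), (x=0, y=2), (x=4, y=2), (x=2, y=4)
  Distance 5: (x=7, y=0), (x=6, y=1), (x=5, y=2), (x=0, y=3), (x=4, y=3), (x=1, y=4), (x=3, y=4)
  Distance 6: (x=7, y=1), (x=5, y=3), (x=4, y=4)
  Distance 7: (x=7, y=2), (x=5, y=4), (x=4, y=5)
  Distance 8: (x=7, y=3), (x=6, y=4), (x=4, y=6)
  Distance 9: (x=7, y=4), (x=6, y=5), (x=3, y=6), (x=5, y=6), (x=4, y=7)
  Distance 10: (x=7, y=5), (x=2, y=6), (x=6, y=6), (x=3, y=7), (x=5, y=7), (x=4, y=8)
  Distance 11: (x=1, y=6), (x=7, y=6), (x=2, y=7), (x=6, y=7), (x=3, y=8), (x=5, y=8), (x=4, y=9)
  Distance 12: (x=0, y=6), (x=1, y=7), (x=7, y=7), (x=2, y=8), (x=6, y=8), (x=3, y=9), (x=5, y=9), (x=4, y=10)
  Distance 13: (x=0, y=5), (x=0, y=7), (x=1, y=8), (x=6, y=9), (x=3, y=10), (x=5, y=10)
  Distance 14: (x=0, y=8), (x=1, y=9), (x=2, y=10), (x=6, y=10)
  Distance 15: (x=0, y=9), (x=1, y=10), (x=7, y=10)
  Distance 16: (x=0, y=10)
Total reachable: 74 (grid has 74 open cells total)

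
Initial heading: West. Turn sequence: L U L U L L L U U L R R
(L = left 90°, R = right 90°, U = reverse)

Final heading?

Answer: Final heading: West

Derivation:
Start: West
  L (left (90° counter-clockwise)) -> South
  U (U-turn (180°)) -> North
  L (left (90° counter-clockwise)) -> West
  U (U-turn (180°)) -> East
  L (left (90° counter-clockwise)) -> North
  L (left (90° counter-clockwise)) -> West
  L (left (90° counter-clockwise)) -> South
  U (U-turn (180°)) -> North
  U (U-turn (180°)) -> South
  L (left (90° counter-clockwise)) -> East
  R (right (90° clockwise)) -> South
  R (right (90° clockwise)) -> West
Final: West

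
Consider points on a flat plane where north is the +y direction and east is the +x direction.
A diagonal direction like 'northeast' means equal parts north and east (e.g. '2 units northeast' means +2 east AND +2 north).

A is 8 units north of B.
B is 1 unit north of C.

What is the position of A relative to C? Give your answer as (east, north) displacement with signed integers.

Answer: A is at (east=0, north=9) relative to C.

Derivation:
Place C at the origin (east=0, north=0).
  B is 1 unit north of C: delta (east=+0, north=+1); B at (east=0, north=1).
  A is 8 units north of B: delta (east=+0, north=+8); A at (east=0, north=9).
Therefore A relative to C: (east=0, north=9).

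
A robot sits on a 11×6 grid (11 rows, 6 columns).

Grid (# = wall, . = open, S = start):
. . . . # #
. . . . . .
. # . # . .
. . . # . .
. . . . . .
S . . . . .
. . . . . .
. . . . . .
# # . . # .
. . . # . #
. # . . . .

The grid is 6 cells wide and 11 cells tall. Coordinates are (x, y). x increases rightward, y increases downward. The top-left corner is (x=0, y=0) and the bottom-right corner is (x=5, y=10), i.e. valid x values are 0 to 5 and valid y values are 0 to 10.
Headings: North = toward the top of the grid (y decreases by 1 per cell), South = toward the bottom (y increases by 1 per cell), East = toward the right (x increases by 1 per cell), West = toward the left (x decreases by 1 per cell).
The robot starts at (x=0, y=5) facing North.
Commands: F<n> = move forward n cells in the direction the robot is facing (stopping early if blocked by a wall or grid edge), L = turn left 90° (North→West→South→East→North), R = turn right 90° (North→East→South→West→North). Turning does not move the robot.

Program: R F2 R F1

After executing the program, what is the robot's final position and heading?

Answer: Final position: (x=2, y=6), facing South

Derivation:
Start: (x=0, y=5), facing North
  R: turn right, now facing East
  F2: move forward 2, now at (x=2, y=5)
  R: turn right, now facing South
  F1: move forward 1, now at (x=2, y=6)
Final: (x=2, y=6), facing South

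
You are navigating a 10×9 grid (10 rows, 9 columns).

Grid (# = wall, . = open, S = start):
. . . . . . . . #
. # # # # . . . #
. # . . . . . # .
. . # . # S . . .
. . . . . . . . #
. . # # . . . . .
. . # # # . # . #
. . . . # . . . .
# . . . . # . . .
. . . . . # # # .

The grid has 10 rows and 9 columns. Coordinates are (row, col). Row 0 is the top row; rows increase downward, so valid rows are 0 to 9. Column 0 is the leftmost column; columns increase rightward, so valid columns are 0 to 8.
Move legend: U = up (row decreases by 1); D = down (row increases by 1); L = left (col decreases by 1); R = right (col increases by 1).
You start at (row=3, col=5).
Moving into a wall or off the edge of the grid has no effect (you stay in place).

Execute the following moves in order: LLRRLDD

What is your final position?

Start: (row=3, col=5)
  L (left): blocked, stay at (row=3, col=5)
  L (left): blocked, stay at (row=3, col=5)
  R (right): (row=3, col=5) -> (row=3, col=6)
  R (right): (row=3, col=6) -> (row=3, col=7)
  L (left): (row=3, col=7) -> (row=3, col=6)
  D (down): (row=3, col=6) -> (row=4, col=6)
  D (down): (row=4, col=6) -> (row=5, col=6)
Final: (row=5, col=6)

Answer: Final position: (row=5, col=6)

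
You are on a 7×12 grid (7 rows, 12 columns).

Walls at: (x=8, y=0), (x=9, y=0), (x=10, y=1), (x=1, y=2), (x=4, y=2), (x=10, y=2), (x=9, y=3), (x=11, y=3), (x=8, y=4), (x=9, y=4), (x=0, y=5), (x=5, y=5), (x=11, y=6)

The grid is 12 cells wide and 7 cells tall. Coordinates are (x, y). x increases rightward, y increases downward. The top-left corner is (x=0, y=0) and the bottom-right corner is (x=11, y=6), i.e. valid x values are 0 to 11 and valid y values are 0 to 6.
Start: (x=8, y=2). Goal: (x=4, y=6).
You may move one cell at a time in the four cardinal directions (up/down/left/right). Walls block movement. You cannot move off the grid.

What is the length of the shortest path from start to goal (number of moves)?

BFS from (x=8, y=2) until reaching (x=4, y=6):
  Distance 0: (x=8, y=2)
  Distance 1: (x=8, y=1), (x=7, y=2), (x=9, y=2), (x=8, y=3)
  Distance 2: (x=7, y=1), (x=9, y=1), (x=6, y=2), (x=7, y=3)
  Distance 3: (x=7, y=0), (x=6, y=1), (x=5, y=2), (x=6, y=3), (x=7, y=4)
  Distance 4: (x=6, y=0), (x=5, y=1), (x=5, y=3), (x=6, y=4), (x=7, y=5)
  Distance 5: (x=5, y=0), (x=4, y=1), (x=4, y=3), (x=5, y=4), (x=6, y=5), (x=8, y=5), (x=7, y=6)
  Distance 6: (x=4, y=0), (x=3, y=1), (x=3, y=3), (x=4, y=4), (x=9, y=5), (x=6, y=6), (x=8, y=6)
  Distance 7: (x=3, y=0), (x=2, y=1), (x=3, y=2), (x=2, y=3), (x=3, y=4), (x=4, y=5), (x=10, y=5), (x=5, y=6), (x=9, y=6)
  Distance 8: (x=2, y=0), (x=1, y=1), (x=2, y=2), (x=1, y=3), (x=2, y=4), (x=10, y=4), (x=3, y=5), (x=11, y=5), (x=4, y=6), (x=10, y=6)  <- goal reached here
One shortest path (8 moves): (x=8, y=2) -> (x=7, y=2) -> (x=6, y=2) -> (x=5, y=2) -> (x=5, y=3) -> (x=4, y=3) -> (x=4, y=4) -> (x=4, y=5) -> (x=4, y=6)

Answer: Shortest path length: 8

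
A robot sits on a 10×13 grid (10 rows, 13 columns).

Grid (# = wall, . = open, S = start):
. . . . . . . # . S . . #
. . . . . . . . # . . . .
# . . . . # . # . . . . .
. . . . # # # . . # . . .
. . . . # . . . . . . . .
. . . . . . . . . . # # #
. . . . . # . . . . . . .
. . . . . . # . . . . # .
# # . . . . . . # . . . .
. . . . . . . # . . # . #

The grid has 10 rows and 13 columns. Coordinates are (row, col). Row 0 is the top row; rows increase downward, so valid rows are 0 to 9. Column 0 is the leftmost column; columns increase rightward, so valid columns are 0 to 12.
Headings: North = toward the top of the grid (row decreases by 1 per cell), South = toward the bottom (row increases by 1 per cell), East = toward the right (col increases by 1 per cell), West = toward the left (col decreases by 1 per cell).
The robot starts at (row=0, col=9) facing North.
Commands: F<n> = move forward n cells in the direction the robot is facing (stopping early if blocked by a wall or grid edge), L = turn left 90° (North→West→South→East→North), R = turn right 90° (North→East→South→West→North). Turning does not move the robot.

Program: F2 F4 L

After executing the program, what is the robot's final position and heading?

Start: (row=0, col=9), facing North
  F2: move forward 0/2 (blocked), now at (row=0, col=9)
  F4: move forward 0/4 (blocked), now at (row=0, col=9)
  L: turn left, now facing West
Final: (row=0, col=9), facing West

Answer: Final position: (row=0, col=9), facing West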